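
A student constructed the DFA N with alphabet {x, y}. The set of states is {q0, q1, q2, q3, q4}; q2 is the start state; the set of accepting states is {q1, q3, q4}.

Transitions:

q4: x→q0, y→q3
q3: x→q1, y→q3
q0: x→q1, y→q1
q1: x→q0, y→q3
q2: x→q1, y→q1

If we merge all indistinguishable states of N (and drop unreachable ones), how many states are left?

States {q4} cannot be reached from the start state, so discard them.
Start with accepting vs non-accepting: {q1,q3} | {q0,q2}.
On input x, block {q1,q3} splits into {q1} and {q3}.
The partition is now stable with 3 blocks: {q1} | {q0,q2} | {q3}.

3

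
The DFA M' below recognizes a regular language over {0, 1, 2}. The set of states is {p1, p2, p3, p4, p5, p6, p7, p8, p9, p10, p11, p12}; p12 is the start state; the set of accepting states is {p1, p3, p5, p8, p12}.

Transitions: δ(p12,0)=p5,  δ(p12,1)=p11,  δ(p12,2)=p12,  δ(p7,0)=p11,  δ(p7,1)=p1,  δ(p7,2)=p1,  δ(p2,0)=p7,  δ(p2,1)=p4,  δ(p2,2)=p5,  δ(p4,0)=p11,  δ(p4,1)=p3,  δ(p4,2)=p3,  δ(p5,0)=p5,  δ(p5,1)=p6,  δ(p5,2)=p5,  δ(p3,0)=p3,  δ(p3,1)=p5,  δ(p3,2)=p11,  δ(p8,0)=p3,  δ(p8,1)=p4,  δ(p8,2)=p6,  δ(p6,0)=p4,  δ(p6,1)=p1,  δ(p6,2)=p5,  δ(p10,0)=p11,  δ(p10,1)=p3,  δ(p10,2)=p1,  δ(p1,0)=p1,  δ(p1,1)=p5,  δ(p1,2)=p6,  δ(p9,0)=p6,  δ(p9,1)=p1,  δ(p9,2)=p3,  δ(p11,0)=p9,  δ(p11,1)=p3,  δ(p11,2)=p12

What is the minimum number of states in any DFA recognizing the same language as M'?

4

States {p2,p7,p8,p10} cannot be reached from the start state, so discard them.
P0 = {p1,p3,p5,p12} | {p4,p6,p9,p11}.
On input 1, block {p1,p3,p5,p12} splits into {p1,p3} and {p5,p12}.
On input 2, block {p4,p6,p9,p11} splits into {p4,p9} and {p6,p11}.
No further refinement is possible. Final partition (4 blocks): {p1,p3} | {p4,p9} | {p5,p12} | {p6,p11}.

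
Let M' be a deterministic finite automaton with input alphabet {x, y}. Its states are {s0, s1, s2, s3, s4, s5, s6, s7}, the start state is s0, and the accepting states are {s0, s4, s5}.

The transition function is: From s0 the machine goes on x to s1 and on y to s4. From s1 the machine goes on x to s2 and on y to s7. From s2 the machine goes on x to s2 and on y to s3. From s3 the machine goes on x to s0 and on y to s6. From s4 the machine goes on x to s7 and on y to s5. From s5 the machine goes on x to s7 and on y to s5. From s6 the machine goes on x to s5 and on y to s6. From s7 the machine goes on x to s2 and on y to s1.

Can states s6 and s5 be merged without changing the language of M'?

No

Start with accepting vs non-accepting: {s0,s4,s5} | {s1,s2,s3,s6,s7}.
Split {s1,s2,s3,s6,s7} by δ(·,x) → {s1,s2,s7} and {s3,s6}.
Split {s1,s2,s7} by δ(·,y) → {s1,s7} and {s2}.
Stable partition: {s0,s4,s5} | {s1,s7} | {s3,s6} | {s2} — 4 equivalence classes.
s6 and s5 end up in different blocks, so they are distinguishable. For instance, the string 'ε' is accepted from only s5.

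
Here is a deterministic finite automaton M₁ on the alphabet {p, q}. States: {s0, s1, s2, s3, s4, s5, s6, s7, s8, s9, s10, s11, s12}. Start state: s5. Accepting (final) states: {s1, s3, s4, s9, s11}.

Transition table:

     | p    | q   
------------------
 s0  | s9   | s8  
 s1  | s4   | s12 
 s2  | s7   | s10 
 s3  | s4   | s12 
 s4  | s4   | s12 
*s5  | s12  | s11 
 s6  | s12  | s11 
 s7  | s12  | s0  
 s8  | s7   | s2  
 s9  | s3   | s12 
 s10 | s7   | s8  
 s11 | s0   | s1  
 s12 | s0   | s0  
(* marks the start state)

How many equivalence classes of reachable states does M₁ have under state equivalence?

7

States {s6} cannot be reached from the start state, so discard them.
Initial partition by acceptance: {s1,s3,s4,s9,s11} | {s0,s2,s5,s7,s8,s10,s12}.
Split {s1,s3,s4,s9,s11} by δ(·,p) → {s1,s3,s4,s9} and {s11}.
Refine {s0,s2,s5,s7,s8,s10,s12} on symbol p: members go to different blocks, giving {s2,s5,s7,s8,s10,s12} and {s0}.
Refine {s2,s5,s7,s8,s10,s12} on symbol p: members go to different blocks, giving {s2,s5,s7,s8,s10} and {s12}.
On input p, block {s2,s5,s7,s8,s10} splits into {s2,s8,s10} and {s5,s7}.
On input q, block {s5,s7} splits into {s5} and {s7}.
The partition is now stable with 7 blocks: {s1,s3,s4,s9} | {s2,s8,s10} | {s11} | {s0} | {s12} | {s5} | {s7}.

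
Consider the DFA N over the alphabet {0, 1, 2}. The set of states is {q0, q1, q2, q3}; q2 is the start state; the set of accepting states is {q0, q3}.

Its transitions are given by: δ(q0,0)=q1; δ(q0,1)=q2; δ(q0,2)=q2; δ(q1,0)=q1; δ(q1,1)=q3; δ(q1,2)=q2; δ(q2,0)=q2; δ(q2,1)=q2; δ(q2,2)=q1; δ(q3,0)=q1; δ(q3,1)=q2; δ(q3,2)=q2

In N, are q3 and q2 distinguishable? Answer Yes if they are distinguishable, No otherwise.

States {q0} cannot be reached from the start state, so discard them.
Start with accepting vs non-accepting: {q3} | {q1,q2}.
On input 1, block {q1,q2} splits into {q1} and {q2}.
Stable partition: {q3} | {q1} | {q2} — 3 equivalence classes.
q3 and q2 end up in different blocks, so they are distinguishable. For instance, the string 'ε' is accepted from only q3.

Yes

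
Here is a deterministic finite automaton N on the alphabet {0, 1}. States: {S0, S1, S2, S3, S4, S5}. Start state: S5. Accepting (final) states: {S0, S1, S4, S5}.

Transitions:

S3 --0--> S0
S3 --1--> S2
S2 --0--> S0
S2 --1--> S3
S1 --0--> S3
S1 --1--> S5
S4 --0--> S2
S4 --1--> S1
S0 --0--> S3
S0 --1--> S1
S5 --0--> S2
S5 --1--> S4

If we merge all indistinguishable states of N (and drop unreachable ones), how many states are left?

2

Every state is reachable, so we keep all 6.
Start with accepting vs non-accepting: {S0,S1,S4,S5} | {S2,S3}.
No further refinement is possible. Final partition (2 blocks): {S0,S1,S4,S5} | {S2,S3}.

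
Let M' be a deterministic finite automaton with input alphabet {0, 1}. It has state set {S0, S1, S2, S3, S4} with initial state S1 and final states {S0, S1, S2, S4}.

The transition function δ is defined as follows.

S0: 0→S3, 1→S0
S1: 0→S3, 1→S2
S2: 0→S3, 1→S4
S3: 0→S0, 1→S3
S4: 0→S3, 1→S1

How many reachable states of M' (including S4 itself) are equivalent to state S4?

4

Every state is reachable, so we keep all 5.
P0 = {S0,S1,S2,S4} | {S3}.
The partition is now stable with 2 blocks: {S0,S1,S2,S4} | {S3}.
State S4 belongs to the block {S0,S1,S2,S4}, which has 4 states.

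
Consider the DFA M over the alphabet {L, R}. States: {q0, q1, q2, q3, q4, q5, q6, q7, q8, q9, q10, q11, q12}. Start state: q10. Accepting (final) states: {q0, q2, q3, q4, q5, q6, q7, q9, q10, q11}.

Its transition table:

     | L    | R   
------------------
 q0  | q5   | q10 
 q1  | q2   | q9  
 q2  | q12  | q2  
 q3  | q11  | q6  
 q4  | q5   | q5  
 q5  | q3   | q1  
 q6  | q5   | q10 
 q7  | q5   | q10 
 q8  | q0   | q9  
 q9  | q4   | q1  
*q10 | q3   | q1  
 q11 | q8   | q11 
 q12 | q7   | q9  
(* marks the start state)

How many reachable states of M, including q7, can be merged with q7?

Every state is reachable, so we keep all 13.
Start with accepting vs non-accepting: {q0,q2,q3,q4,q5,q6,q7,q9,q10,q11} | {q1,q8,q12}.
Split {q0,q2,q3,q4,q5,q6,q7,q9,q10,q11} by δ(·,L) → {q0,q3,q4,q5,q6,q7,q9,q10} and {q2,q11}.
On input L, block {q0,q3,q4,q5,q6,q7,q9,q10} splits into {q0,q4,q5,q6,q7,q9,q10} and {q3}.
On input L, block {q0,q4,q5,q6,q7,q9,q10} splits into {q0,q4,q6,q7,q9} and {q5,q10}.
Split {q0,q4,q6,q7,q9} by δ(·,L) → {q0,q4,q6,q7} and {q9}.
Refine {q1,q8,q12} on symbol L: members go to different blocks, giving {q8,q12} and {q1}.
No further refinement is possible. Final partition (7 blocks): {q0,q4,q6,q7} | {q8,q12} | {q2,q11} | {q3} | {q5,q10} | {q9} | {q1}.
State q7 belongs to the block {q0,q4,q6,q7}, which has 4 states.

4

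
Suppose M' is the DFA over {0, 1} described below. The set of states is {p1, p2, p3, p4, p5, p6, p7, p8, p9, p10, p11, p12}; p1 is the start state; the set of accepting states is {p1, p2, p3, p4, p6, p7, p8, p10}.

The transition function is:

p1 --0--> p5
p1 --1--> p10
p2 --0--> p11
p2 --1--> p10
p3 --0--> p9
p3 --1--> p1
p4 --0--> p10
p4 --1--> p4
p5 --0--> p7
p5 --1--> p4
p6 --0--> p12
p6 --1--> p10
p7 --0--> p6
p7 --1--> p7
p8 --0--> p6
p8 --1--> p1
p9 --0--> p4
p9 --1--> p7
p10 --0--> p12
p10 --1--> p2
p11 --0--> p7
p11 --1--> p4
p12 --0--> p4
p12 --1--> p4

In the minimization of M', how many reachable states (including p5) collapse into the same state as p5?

States {p3,p8,p9} cannot be reached from the start state, so discard them.
Start with accepting vs non-accepting: {p1,p2,p4,p6,p7,p10} | {p5,p11,p12}.
Split {p1,p2,p4,p6,p7,p10} by δ(·,0) → {p1,p2,p6,p10} and {p4,p7}.
Stable partition: {p1,p2,p6,p10} | {p5,p11,p12} | {p4,p7} — 3 equivalence classes.
State p5 belongs to the block {p5,p11,p12}, which has 3 states.

3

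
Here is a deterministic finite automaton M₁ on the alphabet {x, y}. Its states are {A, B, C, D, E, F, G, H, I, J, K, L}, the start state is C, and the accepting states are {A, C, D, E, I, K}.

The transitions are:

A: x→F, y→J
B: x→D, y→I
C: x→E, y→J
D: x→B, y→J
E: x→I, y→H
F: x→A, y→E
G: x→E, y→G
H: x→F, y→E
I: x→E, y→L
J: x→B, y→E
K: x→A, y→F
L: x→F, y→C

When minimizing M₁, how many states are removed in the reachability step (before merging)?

2

Starting at C and following transitions, the reachable set is {A, B, C, D, E, F, H, I, J, L}. That leaves G, K unreachable — 2 in total.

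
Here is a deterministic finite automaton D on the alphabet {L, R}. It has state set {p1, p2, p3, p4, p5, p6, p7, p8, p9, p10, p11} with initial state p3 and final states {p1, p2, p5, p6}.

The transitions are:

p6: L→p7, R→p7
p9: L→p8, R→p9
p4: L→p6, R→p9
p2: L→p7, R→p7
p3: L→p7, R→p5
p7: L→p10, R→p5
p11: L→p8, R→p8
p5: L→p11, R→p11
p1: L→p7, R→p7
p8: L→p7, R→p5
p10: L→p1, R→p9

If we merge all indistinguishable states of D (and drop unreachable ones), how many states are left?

7

States {p2,p4,p6} cannot be reached from the start state, so discard them.
P0 = {p1,p5} | {p3,p7,p8,p9,p10,p11}.
Refine {p3,p7,p8,p9,p10,p11} on symbol L: members go to different blocks, giving {p3,p7,p8,p9,p11} and {p10}.
On input L, block {p3,p7,p8,p9,p11} splits into {p3,p8,p9,p11} and {p7}.
Split {p1,p5} by δ(·,L) → {p1} and {p5}.
Refine {p3,p8,p9,p11} on symbol L: members go to different blocks, giving {p3,p8} and {p9,p11}.
Refine {p9,p11} on symbol R: members go to different blocks, giving {p9} and {p11}.
No further refinement is possible. Final partition (7 blocks): {p1} | {p3,p8} | {p10} | {p7} | {p5} | {p9} | {p11}.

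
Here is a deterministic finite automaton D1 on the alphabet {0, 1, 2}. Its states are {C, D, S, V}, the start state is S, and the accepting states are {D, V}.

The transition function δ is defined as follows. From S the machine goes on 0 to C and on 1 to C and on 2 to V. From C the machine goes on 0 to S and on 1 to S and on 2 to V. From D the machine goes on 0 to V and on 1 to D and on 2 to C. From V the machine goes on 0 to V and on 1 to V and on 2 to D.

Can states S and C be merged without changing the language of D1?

Yes

Start with accepting vs non-accepting: {D,V} | {C,S}.
Refine {D,V} on symbol 2: members go to different blocks, giving {D} and {V}.
No further refinement is possible. Final partition (3 blocks): {D} | {C,S} | {V}.
S and C lie in the same block of the stable partition, so they are equivalent — no string distinguishes them.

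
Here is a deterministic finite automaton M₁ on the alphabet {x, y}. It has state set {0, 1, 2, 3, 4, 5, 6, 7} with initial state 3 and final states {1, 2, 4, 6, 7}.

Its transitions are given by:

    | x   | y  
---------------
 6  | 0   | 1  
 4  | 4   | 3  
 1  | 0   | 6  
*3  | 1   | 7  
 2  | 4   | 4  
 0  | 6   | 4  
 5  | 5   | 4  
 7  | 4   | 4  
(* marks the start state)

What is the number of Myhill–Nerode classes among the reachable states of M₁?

5

First remove the unreachable states {2,5}; 6 states remain.
P0 = {1,4,6,7} | {0,3}.
Split {1,4,6,7} by δ(·,x) → {1,6} and {4,7}.
On input y, block {4,7} splits into {4} and {7}.
On input y, block {0,3} splits into {0} and {3}.
No further refinement is possible. Final partition (5 blocks): {1,6} | {0} | {4} | {7} | {3}.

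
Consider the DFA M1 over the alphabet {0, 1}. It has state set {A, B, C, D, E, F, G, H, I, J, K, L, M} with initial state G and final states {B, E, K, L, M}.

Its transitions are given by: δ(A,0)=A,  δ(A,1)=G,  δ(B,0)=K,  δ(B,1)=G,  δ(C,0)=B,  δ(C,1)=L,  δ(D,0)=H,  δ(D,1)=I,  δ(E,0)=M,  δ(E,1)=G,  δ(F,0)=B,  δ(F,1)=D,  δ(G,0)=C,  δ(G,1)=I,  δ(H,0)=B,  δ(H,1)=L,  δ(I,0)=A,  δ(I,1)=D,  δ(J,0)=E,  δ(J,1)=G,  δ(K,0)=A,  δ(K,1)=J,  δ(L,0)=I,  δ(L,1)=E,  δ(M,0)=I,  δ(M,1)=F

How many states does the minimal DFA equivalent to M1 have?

7

P0 = {B,E,K,L,M} | {A,C,D,F,G,H,I,J}.
Refine {B,E,K,L,M} on symbol 0: members go to different blocks, giving {K,L,M} and {B,E}.
Refine {K,L,M} on symbol 1: members go to different blocks, giving {K,M} and {L}.
Split {A,C,D,F,G,H,I,J} by δ(·,0) → {A,D,G,I} and {C,F,H,J}.
On input 0, block {A,D,G,I} splits into {A,I} and {D,G}.
Split {C,F,H,J} by δ(·,1) → {C,H} and {F,J}.
Stable partition: {K,M} | {A,I} | {B,E} | {L} | {C,H} | {D,G} | {F,J} — 7 equivalence classes.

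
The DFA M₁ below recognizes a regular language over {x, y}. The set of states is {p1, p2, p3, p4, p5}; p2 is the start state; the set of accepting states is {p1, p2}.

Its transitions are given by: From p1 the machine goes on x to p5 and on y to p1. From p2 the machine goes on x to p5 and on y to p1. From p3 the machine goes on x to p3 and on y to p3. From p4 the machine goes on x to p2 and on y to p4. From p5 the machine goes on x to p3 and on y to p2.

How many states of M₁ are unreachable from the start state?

1

BFS from p2 reaches {p1, p2, p3, p5}; the 1 state(s) p4 are never visited.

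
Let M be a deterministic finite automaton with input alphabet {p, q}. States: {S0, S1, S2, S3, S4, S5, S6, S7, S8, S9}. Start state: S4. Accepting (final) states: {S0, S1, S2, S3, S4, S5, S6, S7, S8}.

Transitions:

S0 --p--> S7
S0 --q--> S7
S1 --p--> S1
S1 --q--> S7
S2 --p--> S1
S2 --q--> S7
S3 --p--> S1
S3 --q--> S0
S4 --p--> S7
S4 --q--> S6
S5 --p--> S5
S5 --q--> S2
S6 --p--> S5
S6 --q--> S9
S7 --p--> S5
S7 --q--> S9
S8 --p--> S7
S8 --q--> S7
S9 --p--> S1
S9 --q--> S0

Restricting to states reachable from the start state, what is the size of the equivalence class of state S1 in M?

2

States {S3,S8} cannot be reached from the start state, so discard them.
P0 = {S0,S1,S2,S4,S5,S6,S7} | {S9}.
On input q, block {S0,S1,S2,S4,S5,S6,S7} splits into {S0,S1,S2,S4,S5} and {S6,S7}.
Split {S0,S1,S2,S4,S5} by δ(·,p) → {S1,S2,S5} and {S0,S4}.
Split {S1,S2,S5} by δ(·,q) → {S1,S2} and {S5}.
The partition is now stable with 5 blocks: {S1,S2} | {S9} | {S6,S7} | {S0,S4} | {S5}.
State S1 belongs to the block {S1,S2}, which has 2 states.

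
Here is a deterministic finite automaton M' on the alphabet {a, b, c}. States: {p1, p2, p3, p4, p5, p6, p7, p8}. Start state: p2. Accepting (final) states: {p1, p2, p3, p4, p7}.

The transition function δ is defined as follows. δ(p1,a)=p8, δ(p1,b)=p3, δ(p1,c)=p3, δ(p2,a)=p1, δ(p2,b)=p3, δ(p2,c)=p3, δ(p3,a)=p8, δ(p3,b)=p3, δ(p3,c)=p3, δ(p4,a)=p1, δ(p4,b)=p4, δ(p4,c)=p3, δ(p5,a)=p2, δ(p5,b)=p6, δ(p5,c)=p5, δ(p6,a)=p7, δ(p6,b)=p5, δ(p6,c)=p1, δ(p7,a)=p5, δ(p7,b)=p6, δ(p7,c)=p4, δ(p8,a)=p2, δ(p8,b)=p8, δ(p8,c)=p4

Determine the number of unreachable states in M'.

BFS from p2 reaches {p1, p2, p3, p4, p8}; the 3 state(s) p5, p6, p7 are never visited.

3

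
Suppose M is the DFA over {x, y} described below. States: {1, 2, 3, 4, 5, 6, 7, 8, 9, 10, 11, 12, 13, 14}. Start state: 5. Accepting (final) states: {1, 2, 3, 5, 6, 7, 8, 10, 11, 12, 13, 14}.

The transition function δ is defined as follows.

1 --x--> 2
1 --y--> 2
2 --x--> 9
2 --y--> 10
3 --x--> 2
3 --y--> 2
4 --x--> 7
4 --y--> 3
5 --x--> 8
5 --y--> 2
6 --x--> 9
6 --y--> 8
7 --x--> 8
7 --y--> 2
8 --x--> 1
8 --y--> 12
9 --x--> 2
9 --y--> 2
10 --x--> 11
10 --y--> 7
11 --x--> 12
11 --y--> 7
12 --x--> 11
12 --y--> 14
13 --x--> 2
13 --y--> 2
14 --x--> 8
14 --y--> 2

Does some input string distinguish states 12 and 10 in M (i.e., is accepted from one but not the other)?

No

States {3,4,6,13} cannot be reached from the start state, so discard them.
P0 = {1,2,5,7,8,10,11,12,14} | {9}.
Refine {1,2,5,7,8,10,11,12,14} on symbol x: members go to different blocks, giving {1,5,7,8,10,11,12,14} and {2}.
Refine {1,5,7,8,10,11,12,14} on symbol x: members go to different blocks, giving {5,7,8,10,11,12,14} and {1}.
Split {5,7,8,10,11,12,14} by δ(·,x) → {5,7,10,11,12,14} and {8}.
On input x, block {5,7,10,11,12,14} splits into {5,7,14} and {10,11,12}.
No further refinement is possible. Final partition (6 blocks): {5,7,14} | {9} | {2} | {1} | {8} | {10,11,12}.
12 and 10 lie in the same block of the stable partition, so they are equivalent — no string distinguishes them.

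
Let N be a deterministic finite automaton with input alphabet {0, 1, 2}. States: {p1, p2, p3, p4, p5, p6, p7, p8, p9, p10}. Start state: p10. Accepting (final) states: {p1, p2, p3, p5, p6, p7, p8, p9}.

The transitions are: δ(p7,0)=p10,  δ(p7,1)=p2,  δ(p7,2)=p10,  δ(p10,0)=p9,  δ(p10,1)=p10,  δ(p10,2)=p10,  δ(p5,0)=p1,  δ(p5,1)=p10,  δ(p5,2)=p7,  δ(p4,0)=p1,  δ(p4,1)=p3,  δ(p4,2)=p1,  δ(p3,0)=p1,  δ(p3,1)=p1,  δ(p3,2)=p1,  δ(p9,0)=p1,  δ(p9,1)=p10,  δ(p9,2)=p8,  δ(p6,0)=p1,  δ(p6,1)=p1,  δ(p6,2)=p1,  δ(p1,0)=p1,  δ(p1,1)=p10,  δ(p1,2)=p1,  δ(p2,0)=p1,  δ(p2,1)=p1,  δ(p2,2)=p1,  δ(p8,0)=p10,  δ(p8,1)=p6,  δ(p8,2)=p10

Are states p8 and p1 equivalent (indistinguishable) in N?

First remove the unreachable states {p2,p3,p4,p5,p7}; 5 states remain.
Start with accepting vs non-accepting: {p1,p6,p8,p9} | {p10}.
Refine {p1,p6,p8,p9} on symbol 0: members go to different blocks, giving {p1,p6,p9} and {p8}.
Split {p1,p6,p9} by δ(·,1) → {p1,p9} and {p6}.
Refine {p1,p9} on symbol 2: members go to different blocks, giving {p1} and {p9}.
Stable partition: {p1} | {p10} | {p8} | {p6} | {p9} — 5 equivalence classes.
p8 and p1 end up in different blocks, so they are distinguishable. For instance, the string '0' is accepted from only p1.

No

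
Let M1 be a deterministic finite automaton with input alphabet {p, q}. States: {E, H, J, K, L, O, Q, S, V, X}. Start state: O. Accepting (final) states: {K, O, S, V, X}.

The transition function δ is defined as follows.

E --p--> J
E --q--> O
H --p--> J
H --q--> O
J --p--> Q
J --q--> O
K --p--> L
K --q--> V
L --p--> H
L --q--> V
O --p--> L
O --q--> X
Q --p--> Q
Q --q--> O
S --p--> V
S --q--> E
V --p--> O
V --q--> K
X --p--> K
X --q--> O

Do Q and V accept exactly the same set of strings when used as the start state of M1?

First remove the unreachable states {E,S}; 8 states remain.
Initial partition by acceptance: {K,O,V,X} | {H,J,L,Q}.
Split {K,O,V,X} by δ(·,p) → {K,O} and {V,X}.
Split {H,J,L,Q} by δ(·,q) → {H,J,Q} and {L}.
No further refinement is possible. Final partition (4 blocks): {K,O} | {H,J,Q} | {V,X} | {L}.
Q and V end up in different blocks, so they are distinguishable. For instance, the string 'ε' is accepted from only V.

No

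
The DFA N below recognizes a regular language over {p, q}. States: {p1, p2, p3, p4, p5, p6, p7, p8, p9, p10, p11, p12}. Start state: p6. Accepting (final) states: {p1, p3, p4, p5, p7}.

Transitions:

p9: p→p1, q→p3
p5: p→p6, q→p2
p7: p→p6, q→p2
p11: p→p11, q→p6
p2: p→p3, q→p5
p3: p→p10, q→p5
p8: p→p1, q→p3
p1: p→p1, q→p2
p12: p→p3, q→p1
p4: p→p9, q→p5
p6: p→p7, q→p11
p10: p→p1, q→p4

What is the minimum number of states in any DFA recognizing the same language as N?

States {p8,p12} cannot be reached from the start state, so discard them.
Start with accepting vs non-accepting: {p1,p3,p4,p5,p7} | {p2,p6,p9,p10,p11}.
Split {p1,p3,p4,p5,p7} by δ(·,p) → {p3,p4,p5,p7} and {p1}.
On input q, block {p3,p4,p5,p7} splits into {p3,p4} and {p5,p7}.
Refine {p2,p6,p9,p10,p11} on symbol p: members go to different blocks, giving {p9,p10} and {p2} and {p6} and {p11}.
Stable partition: {p3,p4} | {p9,p10} | {p1} | {p5,p7} | {p2} | {p6} | {p11} — 7 equivalence classes.

7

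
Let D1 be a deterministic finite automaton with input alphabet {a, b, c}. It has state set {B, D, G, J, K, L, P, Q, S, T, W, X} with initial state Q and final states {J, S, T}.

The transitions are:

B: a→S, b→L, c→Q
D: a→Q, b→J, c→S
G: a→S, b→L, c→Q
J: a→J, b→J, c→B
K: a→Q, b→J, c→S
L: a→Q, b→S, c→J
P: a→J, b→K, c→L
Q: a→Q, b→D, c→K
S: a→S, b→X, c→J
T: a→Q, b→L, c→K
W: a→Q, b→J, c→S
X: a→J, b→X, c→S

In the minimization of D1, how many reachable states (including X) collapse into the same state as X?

1

First remove the unreachable states {G,P,T,W}; 8 states remain.
P0 = {J,S} | {B,D,K,L,Q,X}.
On input b, block {J,S} splits into {J} and {S}.
Split {B,D,K,L,Q,X} by δ(·,a) → {D,K,L,Q} and {X} and {B}.
Refine {D,K,L,Q} on symbol b: members go to different blocks, giving {D,K} and {Q} and {L}.
The partition is now stable with 7 blocks: {J} | {D,K} | {S} | {X} | {B} | {Q} | {L}.
The equivalence class containing X is {X}, of size 1.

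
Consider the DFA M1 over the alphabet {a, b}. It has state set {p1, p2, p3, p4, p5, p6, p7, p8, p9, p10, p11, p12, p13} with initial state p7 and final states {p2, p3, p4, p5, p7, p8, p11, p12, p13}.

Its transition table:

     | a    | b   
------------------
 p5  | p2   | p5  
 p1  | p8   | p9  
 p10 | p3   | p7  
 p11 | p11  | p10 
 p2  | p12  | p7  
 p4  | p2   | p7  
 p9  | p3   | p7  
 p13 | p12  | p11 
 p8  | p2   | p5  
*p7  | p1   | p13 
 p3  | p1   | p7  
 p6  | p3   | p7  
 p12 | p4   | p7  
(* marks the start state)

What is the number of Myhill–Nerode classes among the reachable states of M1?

8

States {p6} cannot be reached from the start state, so discard them.
Initial partition by acceptance: {p2,p3,p4,p5,p7,p8,p11,p12,p13} | {p1,p9,p10}.
Split {p2,p3,p4,p5,p7,p8,p11,p12,p13} by δ(·,a) → {p2,p4,p5,p8,p11,p12,p13} and {p3,p7}.
On input b, block {p2,p4,p5,p8,p11,p12,p13} splits into {p2,p4,p12} and {p5,p8,p13} and {p11}.
Refine {p1,p9,p10} on symbol a: members go to different blocks, giving {p9,p10} and {p1}.
Split {p3,p7} by δ(·,b) → {p3} and {p7}.
On input b, block {p5,p8,p13} splits into {p5,p8} and {p13}.
The partition is now stable with 8 blocks: {p2,p4,p12} | {p9,p10} | {p3} | {p5,p8} | {p11} | {p1} | {p7} | {p13}.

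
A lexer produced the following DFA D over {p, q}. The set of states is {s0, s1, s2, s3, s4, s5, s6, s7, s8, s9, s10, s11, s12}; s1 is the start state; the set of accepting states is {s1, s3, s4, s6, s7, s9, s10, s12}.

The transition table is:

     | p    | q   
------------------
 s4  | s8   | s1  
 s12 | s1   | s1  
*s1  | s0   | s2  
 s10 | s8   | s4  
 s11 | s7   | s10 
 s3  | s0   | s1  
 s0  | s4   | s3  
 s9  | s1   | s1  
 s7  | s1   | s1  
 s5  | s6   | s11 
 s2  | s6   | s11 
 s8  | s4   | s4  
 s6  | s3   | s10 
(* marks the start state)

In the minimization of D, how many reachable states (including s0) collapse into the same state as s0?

States {s5,s9,s12} cannot be reached from the start state, so discard them.
Initial partition by acceptance: {s1,s3,s4,s6,s7,s10} | {s0,s2,s8,s11}.
Refine {s1,s3,s4,s6,s7,s10} on symbol p: members go to different blocks, giving {s1,s3,s4,s10} and {s6,s7}.
Split {s1,s3,s4,s10} by δ(·,q) → {s3,s4,s10} and {s1}.
On input q, block {s3,s4,s10} splits into {s3,s4} and {s10}.
On input p, block {s0,s2,s8,s11} splits into {s0,s8} and {s2,s11}.
Refine {s6,s7} on symbol p: members go to different blocks, giving {s6} and {s7}.
Split {s2,s11} by δ(·,p) → {s2} and {s11}.
No further refinement is possible. Final partition (8 blocks): {s3,s4} | {s0,s8} | {s6} | {s1} | {s10} | {s2} | {s7} | {s11}.
State s0 belongs to the block {s0,s8}, which has 2 states.

2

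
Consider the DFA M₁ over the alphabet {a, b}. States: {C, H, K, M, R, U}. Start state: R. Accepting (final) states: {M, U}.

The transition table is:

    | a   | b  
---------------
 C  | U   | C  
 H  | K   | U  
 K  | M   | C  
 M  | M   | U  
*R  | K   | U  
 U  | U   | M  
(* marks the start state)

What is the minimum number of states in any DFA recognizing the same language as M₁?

3

States {H} cannot be reached from the start state, so discard them.
P0 = {M,U} | {C,K,R}.
On input a, block {C,K,R} splits into {C,K} and {R}.
Stable partition: {M,U} | {C,K} | {R} — 3 equivalence classes.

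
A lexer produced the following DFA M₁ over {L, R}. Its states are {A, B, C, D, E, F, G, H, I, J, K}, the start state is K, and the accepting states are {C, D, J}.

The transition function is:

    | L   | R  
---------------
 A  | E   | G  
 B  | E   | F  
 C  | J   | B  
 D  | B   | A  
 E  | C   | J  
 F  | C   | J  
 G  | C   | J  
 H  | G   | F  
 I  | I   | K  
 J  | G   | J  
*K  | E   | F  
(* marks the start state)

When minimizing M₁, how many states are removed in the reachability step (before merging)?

No path from K leads to A, D, H, I; the other 7 states are all reachable.

4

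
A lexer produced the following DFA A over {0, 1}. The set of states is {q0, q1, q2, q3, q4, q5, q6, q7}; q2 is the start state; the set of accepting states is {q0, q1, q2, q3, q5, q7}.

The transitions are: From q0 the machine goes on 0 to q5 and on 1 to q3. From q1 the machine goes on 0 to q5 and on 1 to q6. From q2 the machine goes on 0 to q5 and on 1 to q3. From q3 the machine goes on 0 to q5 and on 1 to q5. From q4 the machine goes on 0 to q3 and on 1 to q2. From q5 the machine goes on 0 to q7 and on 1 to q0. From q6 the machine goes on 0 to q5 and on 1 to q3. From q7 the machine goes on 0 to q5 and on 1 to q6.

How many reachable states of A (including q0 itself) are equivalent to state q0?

2

Reachable states from the start: {q0,q2,q3,q5,q6,q7}. Unreachable: {q1,q4} — drop them.
Start with accepting vs non-accepting: {q0,q2,q3,q5,q7} | {q6}.
On input 1, block {q0,q2,q3,q5,q7} splits into {q0,q2,q3,q5} and {q7}.
Refine {q0,q2,q3,q5} on symbol 0: members go to different blocks, giving {q0,q2,q3} and {q5}.
Split {q0,q2,q3} by δ(·,1) → {q0,q2} and {q3}.
The partition is now stable with 5 blocks: {q0,q2} | {q6} | {q7} | {q5} | {q3}.
The equivalence class containing q0 is {q0,q2}, of size 2.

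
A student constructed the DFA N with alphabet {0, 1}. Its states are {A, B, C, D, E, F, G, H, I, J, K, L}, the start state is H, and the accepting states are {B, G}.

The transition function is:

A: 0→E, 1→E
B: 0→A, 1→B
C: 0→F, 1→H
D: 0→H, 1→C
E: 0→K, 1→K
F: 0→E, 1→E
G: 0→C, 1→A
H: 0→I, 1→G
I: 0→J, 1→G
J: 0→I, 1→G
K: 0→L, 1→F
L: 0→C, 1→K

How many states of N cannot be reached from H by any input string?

2

No path from H leads to B, D; the other 10 states are all reachable.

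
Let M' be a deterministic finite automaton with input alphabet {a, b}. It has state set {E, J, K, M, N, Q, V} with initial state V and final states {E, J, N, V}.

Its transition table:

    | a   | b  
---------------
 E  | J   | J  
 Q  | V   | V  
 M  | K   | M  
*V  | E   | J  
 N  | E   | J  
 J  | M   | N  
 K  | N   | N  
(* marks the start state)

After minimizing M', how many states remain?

States {Q} cannot be reached from the start state, so discard them.
Initial partition by acceptance: {E,J,N,V} | {K,M}.
Split {E,J,N,V} by δ(·,a) → {E,N,V} and {J}.
Refine {E,N,V} on symbol a: members go to different blocks, giving {N,V} and {E}.
On input a, block {K,M} splits into {K} and {M}.
No further refinement is possible. Final partition (5 blocks): {N,V} | {K} | {J} | {E} | {M}.

5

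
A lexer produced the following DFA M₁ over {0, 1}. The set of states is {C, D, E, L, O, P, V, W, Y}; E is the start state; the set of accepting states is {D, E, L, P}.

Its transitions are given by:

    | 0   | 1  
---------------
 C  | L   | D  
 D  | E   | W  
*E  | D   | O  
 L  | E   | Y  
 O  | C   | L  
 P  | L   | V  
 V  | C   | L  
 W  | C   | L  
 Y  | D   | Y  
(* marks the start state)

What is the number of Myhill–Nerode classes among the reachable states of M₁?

Reachable states from the start: {C,D,E,L,O,W,Y}. Unreachable: {P,V} — drop them.
Start with accepting vs non-accepting: {D,E,L} | {C,O,W,Y}.
On input 0, block {C,O,W,Y} splits into {C,Y} and {O,W}.
Refine {D,E,L} on symbol 1: members go to different blocks, giving {D,E} and {L}.
Refine {C,Y} on symbol 0: members go to different blocks, giving {Y} and {C}.
Stable partition: {D,E} | {Y} | {O,W} | {L} | {C} — 5 equivalence classes.

5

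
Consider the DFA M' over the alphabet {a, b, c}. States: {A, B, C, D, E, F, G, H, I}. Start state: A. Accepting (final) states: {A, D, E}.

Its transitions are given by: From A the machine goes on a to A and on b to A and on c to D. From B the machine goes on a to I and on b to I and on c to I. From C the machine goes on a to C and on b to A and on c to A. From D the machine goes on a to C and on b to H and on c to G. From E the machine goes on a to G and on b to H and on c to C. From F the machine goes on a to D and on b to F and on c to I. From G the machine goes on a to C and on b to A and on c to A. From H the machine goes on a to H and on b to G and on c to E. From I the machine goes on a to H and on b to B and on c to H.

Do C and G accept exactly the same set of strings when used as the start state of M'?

Reachable states from the start: {A,C,D,E,G,H}. Unreachable: {B,F,I} — drop them.
Start with accepting vs non-accepting: {A,D,E} | {C,G,H}.
Refine {A,D,E} on symbol a: members go to different blocks, giving {D,E} and {A}.
Split {C,G,H} by δ(·,b) → {C,G} and {H}.
Stable partition: {D,E} | {C,G} | {A} | {H} — 4 equivalence classes.
C and G lie in the same block of the stable partition, so they are equivalent — no string distinguishes them.

Yes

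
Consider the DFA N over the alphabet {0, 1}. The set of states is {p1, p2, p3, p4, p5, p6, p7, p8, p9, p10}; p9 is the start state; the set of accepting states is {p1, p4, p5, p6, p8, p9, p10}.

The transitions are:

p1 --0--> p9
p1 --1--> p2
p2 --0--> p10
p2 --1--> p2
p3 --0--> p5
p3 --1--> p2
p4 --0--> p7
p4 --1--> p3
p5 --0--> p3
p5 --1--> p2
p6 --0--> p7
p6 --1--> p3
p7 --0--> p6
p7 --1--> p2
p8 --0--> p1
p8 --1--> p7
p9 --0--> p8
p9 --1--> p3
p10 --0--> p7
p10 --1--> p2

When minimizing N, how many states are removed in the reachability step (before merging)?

1

BFS from p9 reaches {p1, p2, p3, p5, p6, p7, p8, p9, p10}; the 1 state(s) p4 are never visited.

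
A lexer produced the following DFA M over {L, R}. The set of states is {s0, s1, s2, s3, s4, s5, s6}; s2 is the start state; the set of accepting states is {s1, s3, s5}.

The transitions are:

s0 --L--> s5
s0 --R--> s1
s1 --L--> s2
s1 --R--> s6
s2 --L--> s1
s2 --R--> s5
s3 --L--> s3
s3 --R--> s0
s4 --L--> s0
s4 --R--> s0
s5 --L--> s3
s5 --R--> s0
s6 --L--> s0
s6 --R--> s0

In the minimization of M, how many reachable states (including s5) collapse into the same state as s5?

2

States {s4} cannot be reached from the start state, so discard them.
P0 = {s1,s3,s5} | {s0,s2,s6}.
Refine {s1,s3,s5} on symbol L: members go to different blocks, giving {s3,s5} and {s1}.
Split {s0,s2,s6} by δ(·,L) → {s0} and {s2} and {s6}.
Stable partition: {s3,s5} | {s0} | {s1} | {s2} | {s6} — 5 equivalence classes.
State s5 belongs to the block {s3,s5}, which has 2 states.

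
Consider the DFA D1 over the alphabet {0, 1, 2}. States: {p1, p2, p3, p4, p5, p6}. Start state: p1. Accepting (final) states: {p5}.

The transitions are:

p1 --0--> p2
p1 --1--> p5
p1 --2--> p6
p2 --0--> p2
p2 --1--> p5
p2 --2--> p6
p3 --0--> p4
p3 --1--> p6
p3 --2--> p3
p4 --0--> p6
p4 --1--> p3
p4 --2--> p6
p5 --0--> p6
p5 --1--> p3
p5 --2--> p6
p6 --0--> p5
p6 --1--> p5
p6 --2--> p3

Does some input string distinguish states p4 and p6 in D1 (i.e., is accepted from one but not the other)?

All states are reachable from the start state.
Start with accepting vs non-accepting: {p5} | {p1,p2,p3,p4,p6}.
Split {p1,p2,p3,p4,p6} by δ(·,0) → {p1,p2,p3,p4} and {p6}.
On input 0, block {p1,p2,p3,p4} splits into {p1,p2,p3} and {p4}.
On input 0, block {p1,p2,p3} splits into {p1,p2} and {p3}.
The partition is now stable with 5 blocks: {p5} | {p1,p2} | {p6} | {p4} | {p3}.
p4 and p6 end up in different blocks, so they are distinguishable. For instance, the string '0' is accepted from only p6.

Yes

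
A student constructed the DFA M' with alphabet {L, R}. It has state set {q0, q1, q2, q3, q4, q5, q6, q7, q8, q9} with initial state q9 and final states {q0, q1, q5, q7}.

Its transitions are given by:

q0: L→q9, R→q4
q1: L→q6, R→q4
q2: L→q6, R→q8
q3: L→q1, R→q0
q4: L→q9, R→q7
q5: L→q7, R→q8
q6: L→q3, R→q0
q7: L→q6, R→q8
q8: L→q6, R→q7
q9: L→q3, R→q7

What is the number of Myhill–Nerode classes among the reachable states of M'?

4

Reachable states from the start: {q0,q1,q3,q4,q6,q7,q8,q9}. Unreachable: {q2,q5} — drop them.
P0 = {q0,q1,q7} | {q3,q4,q6,q8,q9}.
Split {q3,q4,q6,q8,q9} by δ(·,L) → {q4,q6,q8,q9} and {q3}.
Split {q4,q6,q8,q9} by δ(·,L) → {q4,q8} and {q6,q9}.
Stable partition: {q0,q1,q7} | {q4,q8} | {q3} | {q6,q9} — 4 equivalence classes.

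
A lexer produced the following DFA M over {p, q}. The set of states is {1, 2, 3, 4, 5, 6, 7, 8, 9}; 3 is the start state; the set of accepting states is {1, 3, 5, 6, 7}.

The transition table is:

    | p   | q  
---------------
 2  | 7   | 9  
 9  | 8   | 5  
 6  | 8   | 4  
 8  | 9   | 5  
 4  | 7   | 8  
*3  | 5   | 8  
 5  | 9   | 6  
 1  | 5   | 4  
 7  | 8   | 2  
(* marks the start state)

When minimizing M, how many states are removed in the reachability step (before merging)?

Starting at 3 and following transitions, the reachable set is {2, 3, 4, 5, 6, 7, 8, 9}. That leaves 1 unreachable — 1 in total.

1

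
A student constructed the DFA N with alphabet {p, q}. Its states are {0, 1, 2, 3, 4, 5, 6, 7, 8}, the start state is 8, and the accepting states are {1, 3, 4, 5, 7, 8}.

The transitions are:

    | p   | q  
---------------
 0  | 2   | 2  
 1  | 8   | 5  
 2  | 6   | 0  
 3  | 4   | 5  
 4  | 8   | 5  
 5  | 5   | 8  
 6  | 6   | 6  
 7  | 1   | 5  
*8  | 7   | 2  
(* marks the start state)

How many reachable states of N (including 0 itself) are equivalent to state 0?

Reachable states from the start: {0,1,2,5,6,7,8}. Unreachable: {3,4} — drop them.
Initial partition by acceptance: {1,5,7,8} | {0,2,6}.
Split {1,5,7,8} by δ(·,q) → {1,5,7} and {8}.
On input p, block {1,5,7} splits into {5,7} and {1}.
Split {5,7} by δ(·,p) → {5} and {7}.
The partition is now stable with 5 blocks: {5} | {0,2,6} | {8} | {1} | {7}.
The equivalence class containing 0 is {0,2,6}, of size 3.

3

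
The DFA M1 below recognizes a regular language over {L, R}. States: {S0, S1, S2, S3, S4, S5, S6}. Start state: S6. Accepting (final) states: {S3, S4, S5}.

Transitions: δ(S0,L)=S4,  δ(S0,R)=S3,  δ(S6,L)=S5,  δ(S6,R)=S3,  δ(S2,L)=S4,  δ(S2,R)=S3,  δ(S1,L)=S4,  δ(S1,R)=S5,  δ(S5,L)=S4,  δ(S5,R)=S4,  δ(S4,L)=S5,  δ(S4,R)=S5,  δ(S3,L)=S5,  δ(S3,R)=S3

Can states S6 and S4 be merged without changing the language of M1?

No

Reachable states from the start: {S3,S4,S5,S6}. Unreachable: {S0,S1,S2} — drop them.
Initial partition by acceptance: {S3,S4,S5} | {S6}.
The partition is now stable with 2 blocks: {S3,S4,S5} | {S6}.
S6 and S4 end up in different blocks, so they are distinguishable. For instance, the string 'ε' is accepted from only S4.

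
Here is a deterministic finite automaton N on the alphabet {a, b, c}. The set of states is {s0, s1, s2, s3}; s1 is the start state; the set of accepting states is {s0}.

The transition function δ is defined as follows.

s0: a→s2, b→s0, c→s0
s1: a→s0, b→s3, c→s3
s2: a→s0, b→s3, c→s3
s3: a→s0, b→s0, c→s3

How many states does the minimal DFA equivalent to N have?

Every state is reachable, so we keep all 4.
Start with accepting vs non-accepting: {s0} | {s1,s2,s3}.
Refine {s1,s2,s3} on symbol b: members go to different blocks, giving {s1,s2} and {s3}.
No further refinement is possible. Final partition (3 blocks): {s0} | {s1,s2} | {s3}.

3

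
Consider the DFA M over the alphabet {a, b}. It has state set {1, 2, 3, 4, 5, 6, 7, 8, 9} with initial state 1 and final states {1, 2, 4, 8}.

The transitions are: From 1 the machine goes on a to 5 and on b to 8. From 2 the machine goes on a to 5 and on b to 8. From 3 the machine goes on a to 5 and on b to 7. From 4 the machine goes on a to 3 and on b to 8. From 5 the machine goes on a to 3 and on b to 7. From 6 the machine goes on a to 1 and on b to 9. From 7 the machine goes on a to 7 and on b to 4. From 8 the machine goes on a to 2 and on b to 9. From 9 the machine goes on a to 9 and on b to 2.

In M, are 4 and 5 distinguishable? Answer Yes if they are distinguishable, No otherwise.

First remove the unreachable states {6}; 8 states remain.
P0 = {1,2,4,8} | {3,5,7,9}.
Split {1,2,4,8} by δ(·,a) → {1,2,4} and {8}.
Split {3,5,7,9} by δ(·,b) → {3,5} and {7,9}.
No further refinement is possible. Final partition (4 blocks): {1,2,4} | {3,5} | {8} | {7,9}.
4 and 5 end up in different blocks, so they are distinguishable. For instance, the string 'ε' is accepted from only 4.

Yes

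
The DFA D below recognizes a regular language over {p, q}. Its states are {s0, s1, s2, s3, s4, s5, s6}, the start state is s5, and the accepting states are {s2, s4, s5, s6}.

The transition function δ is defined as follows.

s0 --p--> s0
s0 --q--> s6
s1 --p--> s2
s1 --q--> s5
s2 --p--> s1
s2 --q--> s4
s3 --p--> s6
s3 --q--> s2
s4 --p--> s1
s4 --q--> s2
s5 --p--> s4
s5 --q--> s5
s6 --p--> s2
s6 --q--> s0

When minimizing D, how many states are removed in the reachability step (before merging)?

No path from s5 leads to s0, s3, s6; the other 4 states are all reachable.

3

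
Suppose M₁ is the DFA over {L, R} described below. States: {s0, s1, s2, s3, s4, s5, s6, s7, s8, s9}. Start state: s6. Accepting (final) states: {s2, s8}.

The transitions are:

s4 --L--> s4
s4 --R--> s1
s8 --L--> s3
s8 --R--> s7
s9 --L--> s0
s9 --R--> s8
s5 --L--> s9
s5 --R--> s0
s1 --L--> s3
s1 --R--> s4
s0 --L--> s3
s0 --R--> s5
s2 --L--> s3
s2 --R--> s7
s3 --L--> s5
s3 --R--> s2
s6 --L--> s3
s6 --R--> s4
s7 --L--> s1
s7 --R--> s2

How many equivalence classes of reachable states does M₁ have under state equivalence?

All states are reachable from the start state.
Initial partition by acceptance: {s2,s8} | {s0,s1,s3,s4,s5,s6,s7,s9}.
On input R, block {s0,s1,s3,s4,s5,s6,s7,s9} splits into {s0,s1,s4,s5,s6} and {s3,s7,s9}.
Split {s0,s1,s4,s5,s6} by δ(·,L) → {s0,s1,s5,s6} and {s4}.
On input R, block {s0,s1,s5,s6} splits into {s0,s5} and {s1,s6}.
Split {s3,s7,s9} by δ(·,L) → {s3,s9} and {s7}.
Stable partition: {s2,s8} | {s0,s5} | {s3,s9} | {s4} | {s1,s6} | {s7} — 6 equivalence classes.

6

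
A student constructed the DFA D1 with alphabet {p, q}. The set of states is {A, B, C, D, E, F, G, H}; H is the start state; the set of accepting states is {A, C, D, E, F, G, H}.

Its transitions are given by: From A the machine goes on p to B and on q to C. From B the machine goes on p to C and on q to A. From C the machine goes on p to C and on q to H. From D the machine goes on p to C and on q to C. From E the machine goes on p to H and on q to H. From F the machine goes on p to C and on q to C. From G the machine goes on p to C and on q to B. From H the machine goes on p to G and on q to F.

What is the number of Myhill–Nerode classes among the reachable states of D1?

6

First remove the unreachable states {D,E}; 6 states remain.
Start with accepting vs non-accepting: {A,C,F,G,H} | {B}.
Split {A,C,F,G,H} by δ(·,p) → {C,F,G,H} and {A}.
On input q, block {C,F,G,H} splits into {C,F,H} and {G}.
Refine {C,F,H} on symbol p: members go to different blocks, giving {C,F} and {H}.
On input q, block {C,F} splits into {C} and {F}.
Stable partition: {C} | {B} | {A} | {G} | {H} | {F} — 6 equivalence classes.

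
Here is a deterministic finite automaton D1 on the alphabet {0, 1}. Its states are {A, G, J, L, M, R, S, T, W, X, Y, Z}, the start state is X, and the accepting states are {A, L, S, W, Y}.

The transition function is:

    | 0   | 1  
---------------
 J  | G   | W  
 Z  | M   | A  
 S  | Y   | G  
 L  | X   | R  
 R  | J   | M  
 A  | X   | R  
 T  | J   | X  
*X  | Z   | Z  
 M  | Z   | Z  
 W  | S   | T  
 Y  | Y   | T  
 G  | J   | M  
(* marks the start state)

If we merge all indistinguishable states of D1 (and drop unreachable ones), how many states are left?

6

States {L} cannot be reached from the start state, so discard them.
Initial partition by acceptance: {A,S,W,Y} | {G,J,M,R,T,X,Z}.
Split {A,S,W,Y} by δ(·,0) → {S,W,Y} and {A}.
Refine {G,J,M,R,T,X,Z} on symbol 1: members go to different blocks, giving {G,M,R,T,X} and {J} and {Z}.
Split {G,M,R,T,X} by δ(·,0) → {G,R,T} and {M,X}.
No further refinement is possible. Final partition (6 blocks): {S,W,Y} | {G,R,T} | {A} | {J} | {Z} | {M,X}.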